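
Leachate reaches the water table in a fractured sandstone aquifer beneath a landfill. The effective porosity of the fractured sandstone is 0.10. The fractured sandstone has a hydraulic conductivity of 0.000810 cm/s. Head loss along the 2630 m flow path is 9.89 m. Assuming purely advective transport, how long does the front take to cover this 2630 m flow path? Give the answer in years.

Convert K: 0.000810 cm/s × 864 = 0.6998 m/day.
Hydraulic gradient i = Δh / L = 9.89 / 2630 = 0.003760.
Darcy flux q = K · i = 0.6998 × 0.003760 = 0.002632 m/day.
Seepage velocity v = q / n_e = 0.002632 / 0.10 = 0.02632 m/day.
Travel time t = L / v = 2630 / 0.02632 = 99935 days = 273.6 years.

274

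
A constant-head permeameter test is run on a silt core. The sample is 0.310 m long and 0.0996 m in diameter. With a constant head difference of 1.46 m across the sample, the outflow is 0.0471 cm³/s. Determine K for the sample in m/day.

0.111

Cross-sectional area A = π·(d/2)² = π × (0.0996/2)² = 0.007791 m².
Convert discharge: 0.0471 cm³/s = 4.710e-08 m³/s.
Darcy's law rearranged: K = Q·L / (A·Δh) = 4.710e-08 × 0.310 / (0.007791 × 1.46) = 1.284e-06 m/s = 0.1109 m/day.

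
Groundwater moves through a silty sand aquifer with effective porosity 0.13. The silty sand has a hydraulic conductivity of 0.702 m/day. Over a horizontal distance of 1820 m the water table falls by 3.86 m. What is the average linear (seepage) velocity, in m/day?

Hydraulic gradient i = Δh / L = 3.86 / 1820 = 0.002121.
Darcy flux q = K · i = 0.7020 × 0.002121 = 0.001489 m/day.
Seepage velocity v = q / n_e = 0.001489 / 0.13 = 0.01145 m/day.

0.0115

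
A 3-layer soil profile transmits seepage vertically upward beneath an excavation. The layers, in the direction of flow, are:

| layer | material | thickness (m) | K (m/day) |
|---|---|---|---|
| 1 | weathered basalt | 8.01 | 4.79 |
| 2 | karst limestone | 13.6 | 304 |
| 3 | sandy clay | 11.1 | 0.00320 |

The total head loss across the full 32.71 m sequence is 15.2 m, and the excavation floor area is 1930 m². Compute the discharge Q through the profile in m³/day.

8.45

Flow is perpendicular to layering, so the layers act in series and the equivalent K is the thickness-weighted harmonic mean.
Total thickness L = 8.01 + 13.6 + 11.1 = 32.71 m.
Σ(b_i/K_i) = 8.01/4.79 + 13.6/304 + 11.1/0.00320 = 3470 d.
K_eq = L / Σ(b_i/K_i) = 32.71 / 3470 = 0.009425 m/day.
Q = K_eq · A · (Δh/L) = 0.009425 × 1930 × (15.2/32.71) = 8.453 m³/day.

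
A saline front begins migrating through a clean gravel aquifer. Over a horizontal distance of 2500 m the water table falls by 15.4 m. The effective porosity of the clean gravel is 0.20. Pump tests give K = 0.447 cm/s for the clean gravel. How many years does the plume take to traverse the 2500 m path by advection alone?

Convert K: 0.447 cm/s × 864 = 386.2 m/day.
Hydraulic gradient i = Δh / L = 15.4 / 2500 = 0.006160.
Darcy flux q = K · i = 386.2 × 0.006160 = 2.379 m/day.
Seepage velocity v = q / n_e = 2.379 / 0.20 = 11.90 m/day.
Travel time t = L / v = 2500 / 11.90 = 210.2 days = 0.5754 years.

0.575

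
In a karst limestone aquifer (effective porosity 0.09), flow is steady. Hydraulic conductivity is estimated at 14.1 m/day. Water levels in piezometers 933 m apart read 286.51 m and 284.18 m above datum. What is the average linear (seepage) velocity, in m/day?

0.391

Hydraulic gradient i = (286.51 − 284.18) / 933 = 2.33 / 933 = 0.002497.
Darcy flux q = K · i = 14.10 × 0.002497 = 0.03521 m/day.
Seepage velocity v = q / n_e = 0.03521 / 0.09 = 0.3912 m/day.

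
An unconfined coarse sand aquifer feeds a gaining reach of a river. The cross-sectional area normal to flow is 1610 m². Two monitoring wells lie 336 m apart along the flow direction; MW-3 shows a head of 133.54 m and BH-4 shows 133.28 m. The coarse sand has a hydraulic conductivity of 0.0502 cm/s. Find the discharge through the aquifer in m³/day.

Convert K: 0.0502 cm/s × 864 = 43.37 m/day.
Hydraulic gradient i = (133.54 − 133.28) / 336 = 0.26 / 336 = 0.0007738.
Darcy's law: Q = K · A · i = 43.37 × 1610 × 0.0007738 = 54.04 m³/day.

54.0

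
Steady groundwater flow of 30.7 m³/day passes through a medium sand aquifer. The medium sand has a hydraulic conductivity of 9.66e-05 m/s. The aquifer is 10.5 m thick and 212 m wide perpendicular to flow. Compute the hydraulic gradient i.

0.00165

Convert K: 9.66e-05 m/s × 86400 = 8.346 m/day.
Cross-sectional area A = 212 × 10.5 = 2226 m².
From Q = K·A·i, i = Q / (K·A) = 30.7 / (8.346 × 2226) = 0.001652.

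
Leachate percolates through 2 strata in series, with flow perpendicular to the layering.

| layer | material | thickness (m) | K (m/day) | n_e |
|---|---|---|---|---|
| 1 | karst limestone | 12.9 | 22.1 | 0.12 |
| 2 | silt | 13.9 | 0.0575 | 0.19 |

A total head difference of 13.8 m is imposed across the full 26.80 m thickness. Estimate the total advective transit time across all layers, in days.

73.6

With flow normal to the layers, continuity requires the same specific discharge q through every layer.
Σ(b_i/K_i) = 12.9/22.1 + 13.9/0.0575 = 242.3 d.
q = Δh / Σ(b_i/K_i) = 13.8 / 242.3 = 0.05695 m/day.
In each layer the seepage velocity is v_i = q/n_i, so the layer transit time is t_i = b_i·n_i / q:
  layer 1 (karst limestone): t_1 = 12.9 × 0.12 / 0.05695 = 27.18 d
  layer 2 (silt): t_2 = 13.9 × 0.19 / 0.05695 = 46.37 d
Total t = Σ t_i = 73.56 days.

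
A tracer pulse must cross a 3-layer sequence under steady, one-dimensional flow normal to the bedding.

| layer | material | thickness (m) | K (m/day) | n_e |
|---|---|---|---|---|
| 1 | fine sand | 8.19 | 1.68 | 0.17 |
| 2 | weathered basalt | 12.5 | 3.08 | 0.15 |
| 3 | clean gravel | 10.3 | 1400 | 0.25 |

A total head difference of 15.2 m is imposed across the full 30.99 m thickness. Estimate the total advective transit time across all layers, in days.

With flow normal to the layers, continuity requires the same specific discharge q through every layer.
Σ(b_i/K_i) = 8.19/1.68 + 12.5/3.08 + 10.3/1400 = 8.941 d.
q = Δh / Σ(b_i/K_i) = 15.2 / 8.941 = 1.700 m/day.
In each layer the seepage velocity is v_i = q/n_i, so the layer transit time is t_i = b_i·n_i / q:
  layer 1 (fine sand): t_1 = 8.19 × 0.17 / 1.700 = 0.8190 d
  layer 2 (weathered basalt): t_2 = 12.5 × 0.15 / 1.700 = 1.103 d
  layer 3 (clean gravel): t_3 = 10.3 × 0.25 / 1.700 = 1.515 d
Total t = Σ t_i = 3.437 days.

3.44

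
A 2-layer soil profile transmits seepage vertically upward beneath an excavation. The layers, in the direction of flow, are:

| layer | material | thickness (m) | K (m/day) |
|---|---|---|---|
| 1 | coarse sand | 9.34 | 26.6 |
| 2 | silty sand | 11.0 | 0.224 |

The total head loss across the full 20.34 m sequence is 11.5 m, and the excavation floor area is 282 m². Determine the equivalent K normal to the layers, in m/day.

Flow is perpendicular to layering, so the layers act in series and the equivalent K is the thickness-weighted harmonic mean.
Total thickness L = 9.34 + 11.0 = 20.34 m.
Σ(b_i/K_i) = 9.34/26.6 + 11.0/0.224 = 49.46 d.
K_eq = L / Σ(b_i/K_i) = 20.34 / 49.46 = 0.4113 m/day.

0.411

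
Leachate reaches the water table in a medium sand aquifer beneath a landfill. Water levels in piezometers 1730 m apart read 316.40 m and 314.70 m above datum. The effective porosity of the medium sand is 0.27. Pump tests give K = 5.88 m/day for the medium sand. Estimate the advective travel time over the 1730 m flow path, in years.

Hydraulic gradient i = (316.40 − 314.70) / 1730 = 1.7 / 1730 = 0.0009827.
Darcy flux q = K · i = 5.880 × 0.0009827 = 0.005778 m/day.
Seepage velocity v = q / n_e = 0.005778 / 0.27 = 0.02140 m/day.
Travel time t = L / v = 1730 / 0.02140 = 80841 days = 221.3 years.

221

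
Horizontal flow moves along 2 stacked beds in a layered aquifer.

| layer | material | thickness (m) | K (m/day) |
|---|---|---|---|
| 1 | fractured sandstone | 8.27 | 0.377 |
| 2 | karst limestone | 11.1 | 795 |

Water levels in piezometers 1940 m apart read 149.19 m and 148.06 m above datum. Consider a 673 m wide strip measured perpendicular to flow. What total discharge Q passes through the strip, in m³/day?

3460

Flow is parallel to layering, so each bed carries its own Darcy discharge and the transmissivities add.
Σ(K_i·b_i) = 0.377×8.27 + 795×11.1 = 8828 m²/day.
Hydraulic gradient i = (149.19 − 148.06) / 1940 = 1.13 / 1940 = 0.0005825.
Q = Σ(K_i·b_i) · W · i = 8828 × 673 × 0.0005825 = 3460 m³/day.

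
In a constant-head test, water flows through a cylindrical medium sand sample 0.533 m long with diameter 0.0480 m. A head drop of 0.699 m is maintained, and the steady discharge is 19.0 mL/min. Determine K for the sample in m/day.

11.5

Cross-sectional area A = π·(d/2)² = π × (0.0480/2)² = 0.001810 m².
Convert discharge: 19.0 mL/min = 3.167e-07 m³/s.
Darcy's law rearranged: K = Q·L / (A·Δh) = 3.167e-07 × 0.533 / (0.001810 × 0.699) = 0.0001334 m/s = 11.53 m/day.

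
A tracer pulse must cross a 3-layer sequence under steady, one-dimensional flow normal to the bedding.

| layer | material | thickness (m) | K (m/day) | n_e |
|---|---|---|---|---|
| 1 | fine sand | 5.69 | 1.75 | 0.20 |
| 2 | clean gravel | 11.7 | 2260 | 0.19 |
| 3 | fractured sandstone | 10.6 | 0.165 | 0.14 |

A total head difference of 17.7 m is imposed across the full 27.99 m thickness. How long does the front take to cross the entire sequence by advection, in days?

With flow normal to the layers, continuity requires the same specific discharge q through every layer.
Σ(b_i/K_i) = 5.69/1.75 + 11.7/2260 + 10.6/0.165 = 67.50 d.
q = Δh / Σ(b_i/K_i) = 17.7 / 67.50 = 0.2622 m/day.
In each layer the seepage velocity is v_i = q/n_i, so the layer transit time is t_i = b_i·n_i / q:
  layer 1 (fine sand): t_1 = 5.69 × 0.20 / 0.2622 = 4.340 d
  layer 2 (clean gravel): t_2 = 11.7 × 0.19 / 0.2622 = 8.477 d
  layer 3 (fractured sandstone): t_3 = 10.6 × 0.14 / 0.2622 = 5.659 d
Total t = Σ t_i = 18.48 days.

18.5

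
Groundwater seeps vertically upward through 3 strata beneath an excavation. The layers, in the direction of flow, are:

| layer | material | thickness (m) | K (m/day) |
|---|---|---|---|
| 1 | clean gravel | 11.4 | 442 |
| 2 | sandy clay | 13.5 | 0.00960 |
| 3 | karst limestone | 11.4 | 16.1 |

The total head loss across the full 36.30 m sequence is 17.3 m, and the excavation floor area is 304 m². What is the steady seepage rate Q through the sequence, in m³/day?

3.74

Flow is perpendicular to layering, so the layers act in series and the equivalent K is the thickness-weighted harmonic mean.
Total thickness L = 11.4 + 13.5 + 11.4 = 36.30 m.
Σ(b_i/K_i) = 11.4/442 + 13.5/0.00960 + 11.4/16.1 = 1407 d.
K_eq = L / Σ(b_i/K_i) = 36.30 / 1407 = 0.02580 m/day.
Q = K_eq · A · (Δh/L) = 0.02580 × 304 × (17.3/36.30) = 3.738 m³/day.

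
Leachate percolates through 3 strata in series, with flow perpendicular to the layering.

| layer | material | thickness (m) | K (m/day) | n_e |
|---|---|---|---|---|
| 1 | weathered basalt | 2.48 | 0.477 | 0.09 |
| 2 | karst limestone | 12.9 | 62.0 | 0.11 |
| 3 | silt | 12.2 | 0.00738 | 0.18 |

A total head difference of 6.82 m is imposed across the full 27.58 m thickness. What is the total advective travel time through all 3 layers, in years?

With flow normal to the layers, continuity requires the same specific discharge q through every layer.
Σ(b_i/K_i) = 2.48/0.477 + 12.9/62.0 + 12.2/0.00738 = 1659 d.
q = Δh / Σ(b_i/K_i) = 6.82 / 1659 = 0.004112 m/day.
In each layer the seepage velocity is v_i = q/n_i, so the layer transit time is t_i = b_i·n_i / q:
  layer 1 (weathered basalt): t_1 = 2.48 × 0.09 / 0.004112 = 54.28 d
  layer 2 (karst limestone): t_2 = 12.9 × 0.11 / 0.004112 = 345.1 d
  layer 3 (silt): t_3 = 12.2 × 0.18 / 0.004112 = 534.0 d
Total t = Σ t_i = 933.4 days = 2.555 years.

2.56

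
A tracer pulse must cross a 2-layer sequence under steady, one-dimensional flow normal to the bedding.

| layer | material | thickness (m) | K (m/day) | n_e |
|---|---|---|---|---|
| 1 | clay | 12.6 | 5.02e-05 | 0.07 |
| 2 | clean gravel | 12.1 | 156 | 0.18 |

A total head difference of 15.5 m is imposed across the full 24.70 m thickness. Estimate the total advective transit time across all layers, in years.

With flow normal to the layers, continuity requires the same specific discharge q through every layer.
Σ(b_i/K_i) = 12.6/5.02e-05 + 12.1/156 = 2.510e+05 d.
q = Δh / Σ(b_i/K_i) = 15.5 / 2.510e+05 = 6.175e-05 m/day.
In each layer the seepage velocity is v_i = q/n_i, so the layer transit time is t_i = b_i·n_i / q:
  layer 1 (clay): t_1 = 12.6 × 0.07 / 6.175e-05 = 14282 d
  layer 2 (clean gravel): t_2 = 12.1 × 0.18 / 6.175e-05 = 35269 d
Total t = Σ t_i = 49551 days = 135.7 years.

136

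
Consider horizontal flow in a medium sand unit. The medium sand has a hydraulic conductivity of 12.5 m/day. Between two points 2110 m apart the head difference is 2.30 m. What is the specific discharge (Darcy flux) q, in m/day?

Hydraulic gradient i = Δh / L = 2.30 / 2110 = 0.001090.
Specific discharge q = K · i = 12.50 × 0.001090 = 0.01363 m/day.

0.0136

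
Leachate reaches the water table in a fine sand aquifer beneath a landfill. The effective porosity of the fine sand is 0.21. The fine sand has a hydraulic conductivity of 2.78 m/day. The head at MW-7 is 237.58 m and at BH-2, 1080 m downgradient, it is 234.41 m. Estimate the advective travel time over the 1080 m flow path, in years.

76.1

Hydraulic gradient i = (237.58 − 234.41) / 1080 = 3.17 / 1080 = 0.002935.
Darcy flux q = K · i = 2.780 × 0.002935 = 0.008160 m/day.
Seepage velocity v = q / n_e = 0.008160 / 0.21 = 0.03886 m/day.
Travel time t = L / v = 1080 / 0.03886 = 27795 days = 76.10 years.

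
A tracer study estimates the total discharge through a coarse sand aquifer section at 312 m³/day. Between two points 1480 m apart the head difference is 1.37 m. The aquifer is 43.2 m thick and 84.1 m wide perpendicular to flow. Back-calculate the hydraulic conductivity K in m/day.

Cross-sectional area A = 84.1 × 43.2 = 3633 m².
Hydraulic gradient i = Δh / L = 1.37 / 1480 = 0.0009257.
From Q = K·A·i, K = Q / (A·i) = 312 / (3633 × 0.0009257) = 92.77 m/day.

92.8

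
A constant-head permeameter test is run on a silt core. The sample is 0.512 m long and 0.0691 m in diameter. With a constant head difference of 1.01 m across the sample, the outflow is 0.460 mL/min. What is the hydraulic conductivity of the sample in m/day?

Cross-sectional area A = π·(d/2)² = π × (0.0691/2)² = 0.003750 m².
Convert discharge: 0.460 mL/min = 7.667e-09 m³/s.
Darcy's law rearranged: K = Q·L / (A·Δh) = 7.667e-09 × 0.512 / (0.003750 × 1.01) = 1.036e-06 m/s = 0.08954 m/day.

0.0895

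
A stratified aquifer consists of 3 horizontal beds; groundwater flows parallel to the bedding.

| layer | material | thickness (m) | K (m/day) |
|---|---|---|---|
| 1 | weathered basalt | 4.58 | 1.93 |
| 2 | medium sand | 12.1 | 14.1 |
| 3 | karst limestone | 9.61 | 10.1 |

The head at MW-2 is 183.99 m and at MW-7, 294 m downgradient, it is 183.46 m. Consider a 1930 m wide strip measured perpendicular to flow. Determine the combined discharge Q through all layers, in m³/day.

962

Flow is parallel to layering, so each bed carries its own Darcy discharge and the transmissivities add.
Σ(K_i·b_i) = 1.93×4.58 + 14.1×12.1 + 10.1×9.61 = 276.5 m²/day.
Hydraulic gradient i = (183.99 − 183.46) / 294 = 0.53 / 294 = 0.001803.
Q = Σ(K_i·b_i) · W · i = 276.5 × 1930 × 0.001803 = 962.0 m³/day.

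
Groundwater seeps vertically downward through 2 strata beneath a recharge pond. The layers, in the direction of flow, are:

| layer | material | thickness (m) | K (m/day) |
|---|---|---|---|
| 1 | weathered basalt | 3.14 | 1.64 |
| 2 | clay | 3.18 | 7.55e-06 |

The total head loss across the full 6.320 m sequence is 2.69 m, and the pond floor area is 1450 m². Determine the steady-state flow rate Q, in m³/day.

0.00926

Flow is perpendicular to layering, so the layers act in series and the equivalent K is the thickness-weighted harmonic mean.
Total thickness L = 3.14 + 3.18 = 6.320 m.
Σ(b_i/K_i) = 3.14/1.64 + 3.18/7.55e-06 = 4.212e+05 d.
K_eq = L / Σ(b_i/K_i) = 6.320 / 4.212e+05 = 1.500e-05 m/day.
Q = K_eq · A · (Δh/L) = 1.500e-05 × 1450 × (2.69/6.320) = 0.009261 m³/day.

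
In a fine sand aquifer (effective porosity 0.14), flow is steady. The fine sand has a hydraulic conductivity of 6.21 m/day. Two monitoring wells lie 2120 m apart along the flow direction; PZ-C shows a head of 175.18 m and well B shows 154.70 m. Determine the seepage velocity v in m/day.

0.429

Hydraulic gradient i = (175.18 − 154.70) / 2120 = 20.48 / 2120 = 0.009660.
Darcy flux q = K · i = 6.210 × 0.009660 = 0.05999 m/day.
Seepage velocity v = q / n_e = 0.05999 / 0.14 = 0.4285 m/day.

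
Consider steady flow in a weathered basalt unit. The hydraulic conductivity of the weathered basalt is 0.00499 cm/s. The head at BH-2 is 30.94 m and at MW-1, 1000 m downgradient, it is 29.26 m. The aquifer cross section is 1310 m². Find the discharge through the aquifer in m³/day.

9.49

Convert K: 0.00499 cm/s × 864 = 4.311 m/day.
Hydraulic gradient i = (30.94 − 29.26) / 1000 = 1.68 / 1000 = 0.001680.
Darcy's law: Q = K · A · i = 4.311 × 1310 × 0.001680 = 9.488 m³/day.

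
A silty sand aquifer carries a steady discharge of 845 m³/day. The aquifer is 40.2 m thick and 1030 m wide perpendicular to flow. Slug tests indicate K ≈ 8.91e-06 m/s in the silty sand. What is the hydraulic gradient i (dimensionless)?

Convert K: 8.91e-06 m/s × 86400 = 0.7698 m/day.
Cross-sectional area A = 1030 × 40.2 = 41406 m².
From Q = K·A·i, i = Q / (K·A) = 845 / (0.7698 × 41406) = 0.02651.

0.0265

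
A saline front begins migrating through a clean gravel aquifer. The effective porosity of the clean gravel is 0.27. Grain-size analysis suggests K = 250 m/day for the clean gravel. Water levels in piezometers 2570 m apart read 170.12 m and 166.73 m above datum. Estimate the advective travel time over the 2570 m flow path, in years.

Hydraulic gradient i = (170.12 − 166.73) / 2570 = 3.39 / 2570 = 0.001319.
Darcy flux q = K · i = 250.0 × 0.001319 = 0.3298 m/day.
Seepage velocity v = q / n_e = 0.3298 / 0.27 = 1.221 m/day.
Travel time t = L / v = 2570 / 1.221 = 2104 days = 5.761 years.

5.76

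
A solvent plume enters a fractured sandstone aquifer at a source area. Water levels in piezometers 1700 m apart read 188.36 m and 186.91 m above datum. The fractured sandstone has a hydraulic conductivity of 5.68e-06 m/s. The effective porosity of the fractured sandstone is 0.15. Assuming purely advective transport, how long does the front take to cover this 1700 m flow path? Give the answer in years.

Convert K: 5.68e-06 m/s × 86400 = 0.4908 m/day.
Hydraulic gradient i = (188.36 − 186.91) / 1700 = 1.45 / 1700 = 0.0008529.
Darcy flux q = K · i = 0.4908 × 0.0008529 = 0.0004186 m/day.
Seepage velocity v = q / n_e = 0.0004186 / 0.15 = 0.002791 m/day.
Travel time t = L / v = 1700 / 0.002791 = 6.092e+05 days = 1668 years.

1670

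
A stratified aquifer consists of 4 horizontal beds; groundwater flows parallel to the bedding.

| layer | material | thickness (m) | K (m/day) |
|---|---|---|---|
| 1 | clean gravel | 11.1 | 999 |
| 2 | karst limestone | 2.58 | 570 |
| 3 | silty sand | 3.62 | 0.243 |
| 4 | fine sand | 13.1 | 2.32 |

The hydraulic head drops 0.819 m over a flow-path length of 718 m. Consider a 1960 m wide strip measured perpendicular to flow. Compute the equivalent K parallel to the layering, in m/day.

414

Flow is parallel to layering, so each bed carries its own Darcy discharge and the transmissivities add.
Σ(K_i·b_i) = 999×11.1 + 570×2.58 + 0.243×3.62 + 2.32×13.1 = 12591 m²/day.
Total thickness b = 30.40 m, so K_eq = Σ(K_i·b_i)/b = 414.2 m/day.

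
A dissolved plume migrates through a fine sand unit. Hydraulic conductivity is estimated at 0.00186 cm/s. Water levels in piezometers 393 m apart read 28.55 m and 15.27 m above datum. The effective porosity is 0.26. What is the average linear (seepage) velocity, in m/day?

0.209

Convert K: 0.00186 cm/s × 864 = 1.607 m/day.
Hydraulic gradient i = (28.55 − 15.27) / 393 = 13.28 / 393 = 0.03379.
Darcy flux q = K · i = 1.607 × 0.03379 = 0.05430 m/day.
Seepage velocity v = q / n_e = 0.05430 / 0.26 = 0.2089 m/day.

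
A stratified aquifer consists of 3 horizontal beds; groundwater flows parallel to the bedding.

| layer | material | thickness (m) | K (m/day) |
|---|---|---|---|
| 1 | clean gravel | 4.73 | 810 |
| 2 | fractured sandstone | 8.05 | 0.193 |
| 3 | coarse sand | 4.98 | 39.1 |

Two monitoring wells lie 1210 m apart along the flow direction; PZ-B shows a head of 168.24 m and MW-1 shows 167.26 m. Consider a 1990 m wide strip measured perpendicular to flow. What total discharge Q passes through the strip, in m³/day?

6490

Flow is parallel to layering, so each bed carries its own Darcy discharge and the transmissivities add.
Σ(K_i·b_i) = 810×4.73 + 0.193×8.05 + 39.1×4.98 = 4028 m²/day.
Hydraulic gradient i = (168.24 − 167.26) / 1210 = 0.98 / 1210 = 0.0008099.
Q = Σ(K_i·b_i) · W · i = 4028 × 1990 × 0.0008099 = 6491 m³/day.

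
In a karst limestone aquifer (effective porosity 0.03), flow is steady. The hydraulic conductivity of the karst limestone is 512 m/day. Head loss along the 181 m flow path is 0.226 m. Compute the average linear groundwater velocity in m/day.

Hydraulic gradient i = Δh / L = 0.226 / 181 = 0.001249.
Darcy flux q = K · i = 512.0 × 0.001249 = 0.6393 m/day.
Seepage velocity v = q / n_e = 0.6393 / 0.03 = 21.31 m/day.

21.3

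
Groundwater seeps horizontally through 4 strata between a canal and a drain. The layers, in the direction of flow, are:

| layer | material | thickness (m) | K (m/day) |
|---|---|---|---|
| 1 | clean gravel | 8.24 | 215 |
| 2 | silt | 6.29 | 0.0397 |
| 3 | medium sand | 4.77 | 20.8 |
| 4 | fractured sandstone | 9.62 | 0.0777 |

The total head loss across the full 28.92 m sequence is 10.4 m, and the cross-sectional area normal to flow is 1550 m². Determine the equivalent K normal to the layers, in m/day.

Flow is perpendicular to layering, so the layers act in series and the equivalent K is the thickness-weighted harmonic mean.
Total thickness L = 8.24 + 6.29 + 4.77 + 9.62 = 28.92 m.
Σ(b_i/K_i) = 8.24/215 + 6.29/0.0397 + 4.77/20.8 + 9.62/0.0777 = 282.5 d.
K_eq = L / Σ(b_i/K_i) = 28.92 / 282.5 = 0.1024 m/day.

0.102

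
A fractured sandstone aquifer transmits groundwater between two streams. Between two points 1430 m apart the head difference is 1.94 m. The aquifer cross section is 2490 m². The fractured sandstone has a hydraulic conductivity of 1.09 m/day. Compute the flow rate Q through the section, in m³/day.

3.68

Hydraulic gradient i = Δh / L = 1.94 / 1430 = 0.001357.
Darcy's law: Q = K · A · i = 1.090 × 2490 × 0.001357 = 3.682 m³/day.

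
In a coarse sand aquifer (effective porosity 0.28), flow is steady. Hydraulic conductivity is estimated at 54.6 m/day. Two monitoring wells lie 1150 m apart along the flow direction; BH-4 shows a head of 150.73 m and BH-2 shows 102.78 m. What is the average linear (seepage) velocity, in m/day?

8.13

Hydraulic gradient i = (150.73 − 102.78) / 1150 = 47.95 / 1150 = 0.04170.
Darcy flux q = K · i = 54.60 × 0.04170 = 2.277 m/day.
Seepage velocity v = q / n_e = 2.277 / 0.28 = 8.131 m/day.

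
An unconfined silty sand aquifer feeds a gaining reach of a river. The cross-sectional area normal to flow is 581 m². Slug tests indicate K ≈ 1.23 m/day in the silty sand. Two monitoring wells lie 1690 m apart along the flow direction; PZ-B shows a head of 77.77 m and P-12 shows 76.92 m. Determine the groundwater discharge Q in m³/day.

0.359

Hydraulic gradient i = (77.77 − 76.92) / 1690 = 0.85 / 1690 = 0.0005030.
Darcy's law: Q = K · A · i = 1.230 × 581.0 × 0.0005030 = 0.3594 m³/day.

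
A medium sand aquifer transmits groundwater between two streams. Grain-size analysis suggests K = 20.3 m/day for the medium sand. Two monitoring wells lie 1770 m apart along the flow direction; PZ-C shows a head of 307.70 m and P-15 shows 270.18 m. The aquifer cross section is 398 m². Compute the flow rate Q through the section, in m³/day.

Hydraulic gradient i = (307.70 − 270.18) / 1770 = 37.52 / 1770 = 0.02120.
Darcy's law: Q = K · A · i = 20.30 × 398.0 × 0.02120 = 171.3 m³/day.

171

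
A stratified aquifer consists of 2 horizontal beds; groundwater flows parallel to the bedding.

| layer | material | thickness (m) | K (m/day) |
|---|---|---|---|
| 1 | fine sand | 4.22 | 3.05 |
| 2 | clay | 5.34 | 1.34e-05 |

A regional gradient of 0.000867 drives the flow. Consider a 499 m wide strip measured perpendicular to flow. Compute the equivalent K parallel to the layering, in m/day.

Flow is parallel to layering, so each bed carries its own Darcy discharge and the transmissivities add.
Σ(K_i·b_i) = 3.05×4.22 + 1.34e-05×5.34 = 12.87 m²/day.
Total thickness b = 9.560 m, so K_eq = Σ(K_i·b_i)/b = 1.346 m/day.

1.35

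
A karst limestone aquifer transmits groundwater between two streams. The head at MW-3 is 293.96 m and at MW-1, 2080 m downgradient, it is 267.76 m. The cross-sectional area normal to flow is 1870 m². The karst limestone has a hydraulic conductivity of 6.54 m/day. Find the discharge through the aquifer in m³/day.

Hydraulic gradient i = (293.96 − 267.76) / 2080 = 26.2 / 2080 = 0.01260.
Darcy's law: Q = K · A · i = 6.540 × 1870 × 0.01260 = 154.0 m³/day.

154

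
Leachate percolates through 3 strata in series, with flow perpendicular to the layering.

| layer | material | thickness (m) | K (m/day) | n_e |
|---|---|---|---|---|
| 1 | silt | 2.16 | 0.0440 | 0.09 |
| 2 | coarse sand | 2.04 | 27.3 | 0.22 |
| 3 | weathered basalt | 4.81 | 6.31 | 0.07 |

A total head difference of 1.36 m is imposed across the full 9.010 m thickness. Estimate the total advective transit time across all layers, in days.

With flow normal to the layers, continuity requires the same specific discharge q through every layer.
Σ(b_i/K_i) = 2.16/0.0440 + 2.04/27.3 + 4.81/6.31 = 49.93 d.
q = Δh / Σ(b_i/K_i) = 1.36 / 49.93 = 0.02724 m/day.
In each layer the seepage velocity is v_i = q/n_i, so the layer transit time is t_i = b_i·n_i / q:
  layer 1 (silt): t_1 = 2.16 × 0.09 / 0.02724 = 7.137 d
  layer 2 (coarse sand): t_2 = 2.04 × 0.22 / 0.02724 = 16.48 d
  layer 3 (weathered basalt): t_3 = 4.81 × 0.07 / 0.02724 = 12.36 d
Total t = Σ t_i = 35.97 days.

36.0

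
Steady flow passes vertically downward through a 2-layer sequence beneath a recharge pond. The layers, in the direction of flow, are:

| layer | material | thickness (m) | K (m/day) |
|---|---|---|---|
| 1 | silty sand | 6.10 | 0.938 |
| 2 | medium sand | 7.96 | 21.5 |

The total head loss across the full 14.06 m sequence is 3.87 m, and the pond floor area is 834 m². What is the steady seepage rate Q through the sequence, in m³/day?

Flow is perpendicular to layering, so the layers act in series and the equivalent K is the thickness-weighted harmonic mean.
Total thickness L = 6.10 + 7.96 = 14.06 m.
Σ(b_i/K_i) = 6.10/0.938 + 7.96/21.5 = 6.873 d.
K_eq = L / Σ(b_i/K_i) = 14.06 / 6.873 = 2.046 m/day.
Q = K_eq · A · (Δh/L) = 2.046 × 834 × (3.87/14.06) = 469.6 m³/day.

470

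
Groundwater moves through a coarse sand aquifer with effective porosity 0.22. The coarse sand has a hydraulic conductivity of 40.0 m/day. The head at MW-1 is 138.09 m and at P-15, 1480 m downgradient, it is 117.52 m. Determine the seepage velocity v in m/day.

Hydraulic gradient i = (138.09 − 117.52) / 1480 = 20.57 / 1480 = 0.01390.
Darcy flux q = K · i = 40.00 × 0.01390 = 0.5559 m/day.
Seepage velocity v = q / n_e = 0.5559 / 0.22 = 2.527 m/day.

2.53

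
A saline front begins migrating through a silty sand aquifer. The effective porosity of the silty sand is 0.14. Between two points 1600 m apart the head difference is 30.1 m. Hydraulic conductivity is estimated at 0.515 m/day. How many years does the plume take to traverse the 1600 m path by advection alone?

Hydraulic gradient i = Δh / L = 30.1 / 1600 = 0.01881.
Darcy flux q = K · i = 0.5150 × 0.01881 = 0.009688 m/day.
Seepage velocity v = q / n_e = 0.009688 / 0.14 = 0.06920 m/day.
Travel time t = L / v = 1600 / 0.06920 = 23120 days = 63.30 years.

63.3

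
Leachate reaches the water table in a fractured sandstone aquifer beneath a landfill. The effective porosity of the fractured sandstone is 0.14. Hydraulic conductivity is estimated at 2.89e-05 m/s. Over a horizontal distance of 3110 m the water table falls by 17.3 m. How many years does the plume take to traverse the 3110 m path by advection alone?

85.8

Convert K: 2.89e-05 m/s × 86400 = 2.497 m/day.
Hydraulic gradient i = Δh / L = 17.3 / 3110 = 0.005563.
Darcy flux q = K · i = 2.497 × 0.005563 = 0.01389 m/day.
Seepage velocity v = q / n_e = 0.01389 / 0.14 = 0.09921 m/day.
Travel time t = L / v = 3110 / 0.09921 = 31347 days = 85.82 years.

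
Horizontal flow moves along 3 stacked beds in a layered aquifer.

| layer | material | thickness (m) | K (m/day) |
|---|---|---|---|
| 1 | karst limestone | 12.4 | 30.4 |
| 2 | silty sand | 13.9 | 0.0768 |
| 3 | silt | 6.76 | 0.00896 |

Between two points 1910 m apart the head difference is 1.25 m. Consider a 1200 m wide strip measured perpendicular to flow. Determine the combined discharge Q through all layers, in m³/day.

297

Flow is parallel to layering, so each bed carries its own Darcy discharge and the transmissivities add.
Σ(K_i·b_i) = 30.4×12.4 + 0.0768×13.9 + 0.00896×6.76 = 378.1 m²/day.
Hydraulic gradient i = Δh / L = 1.25 / 1910 = 0.0006545.
Q = Σ(K_i·b_i) · W · i = 378.1 × 1200 × 0.0006545 = 296.9 m³/day.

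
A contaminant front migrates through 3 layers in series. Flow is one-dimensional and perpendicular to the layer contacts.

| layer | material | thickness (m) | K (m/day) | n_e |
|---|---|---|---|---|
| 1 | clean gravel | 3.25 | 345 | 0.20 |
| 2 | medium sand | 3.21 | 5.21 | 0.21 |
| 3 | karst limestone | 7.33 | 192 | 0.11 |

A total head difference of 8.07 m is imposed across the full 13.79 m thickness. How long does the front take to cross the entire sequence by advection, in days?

0.175

With flow normal to the layers, continuity requires the same specific discharge q through every layer.
Σ(b_i/K_i) = 3.25/345 + 3.21/5.21 + 7.33/192 = 0.6637 d.
q = Δh / Σ(b_i/K_i) = 8.07 / 0.6637 = 12.16 m/day.
In each layer the seepage velocity is v_i = q/n_i, so the layer transit time is t_i = b_i·n_i / q:
  layer 1 (clean gravel): t_1 = 3.25 × 0.20 / 12.16 = 0.05346 d
  layer 2 (medium sand): t_2 = 3.21 × 0.21 / 12.16 = 0.05544 d
  layer 3 (karst limestone): t_3 = 7.33 × 0.11 / 12.16 = 0.06631 d
Total t = Σ t_i = 0.1752 days.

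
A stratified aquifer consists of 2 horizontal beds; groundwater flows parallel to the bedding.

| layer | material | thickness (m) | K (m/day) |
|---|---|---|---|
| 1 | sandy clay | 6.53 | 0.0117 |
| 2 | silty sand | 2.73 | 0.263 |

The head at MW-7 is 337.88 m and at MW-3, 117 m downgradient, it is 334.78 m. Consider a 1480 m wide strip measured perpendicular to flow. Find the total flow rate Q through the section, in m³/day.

Flow is parallel to layering, so each bed carries its own Darcy discharge and the transmissivities add.
Σ(K_i·b_i) = 0.0117×6.53 + 0.263×2.73 = 0.7944 m²/day.
Hydraulic gradient i = (337.88 − 334.78) / 117 = 3.1 / 117 = 0.02650.
Q = Σ(K_i·b_i) · W · i = 0.7944 × 1480 × 0.02650 = 31.15 m³/day.

31.2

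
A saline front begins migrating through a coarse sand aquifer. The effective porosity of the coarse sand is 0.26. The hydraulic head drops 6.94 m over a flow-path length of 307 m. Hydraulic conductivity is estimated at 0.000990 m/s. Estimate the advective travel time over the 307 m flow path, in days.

Convert K: 0.000990 m/s × 86400 = 85.54 m/day.
Hydraulic gradient i = Δh / L = 6.94 / 307 = 0.02261.
Darcy flux q = K · i = 85.54 × 0.02261 = 1.934 m/day.
Seepage velocity v = q / n_e = 1.934 / 0.26 = 7.437 m/day.
Travel time t = L / v = 307 / 7.437 = 41.28 days.

41.3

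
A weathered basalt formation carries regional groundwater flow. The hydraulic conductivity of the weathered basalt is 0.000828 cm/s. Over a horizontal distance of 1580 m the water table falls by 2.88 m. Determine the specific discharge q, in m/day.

Convert K: 0.000828 cm/s × 864 = 0.7154 m/day.
Hydraulic gradient i = Δh / L = 2.88 / 1580 = 0.001823.
Specific discharge q = K · i = 0.7154 × 0.001823 = 0.001304 m/day.

0.00130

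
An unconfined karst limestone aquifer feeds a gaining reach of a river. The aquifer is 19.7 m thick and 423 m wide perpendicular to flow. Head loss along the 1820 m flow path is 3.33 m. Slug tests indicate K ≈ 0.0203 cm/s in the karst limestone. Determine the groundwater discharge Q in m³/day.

Convert K: 0.0203 cm/s × 864 = 17.54 m/day.
Cross-sectional area A = 423 × 19.7 = 8333 m².
Hydraulic gradient i = Δh / L = 3.33 / 1820 = 0.001830.
Darcy's law: Q = K · A · i = 17.54 × 8333 × 0.001830 = 267.4 m³/day.

267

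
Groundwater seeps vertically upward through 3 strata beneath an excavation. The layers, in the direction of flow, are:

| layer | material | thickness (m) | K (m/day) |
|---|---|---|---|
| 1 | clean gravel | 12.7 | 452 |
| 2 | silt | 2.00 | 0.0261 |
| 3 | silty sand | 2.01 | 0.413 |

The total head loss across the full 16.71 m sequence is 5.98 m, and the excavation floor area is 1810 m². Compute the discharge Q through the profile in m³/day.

Flow is perpendicular to layering, so the layers act in series and the equivalent K is the thickness-weighted harmonic mean.
Total thickness L = 12.7 + 2.00 + 2.01 = 16.71 m.
Σ(b_i/K_i) = 12.7/452 + 2.00/0.0261 + 2.01/0.413 = 81.52 d.
K_eq = L / Σ(b_i/K_i) = 16.71 / 81.52 = 0.2050 m/day.
Q = K_eq · A · (Δh/L) = 0.2050 × 1810 × (5.98/16.71) = 132.8 m³/day.

133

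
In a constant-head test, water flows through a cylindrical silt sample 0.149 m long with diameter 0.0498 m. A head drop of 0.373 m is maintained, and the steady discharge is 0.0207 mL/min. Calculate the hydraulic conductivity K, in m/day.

Cross-sectional area A = π·(d/2)² = π × (0.0498/2)² = 0.001948 m².
Convert discharge: 0.0207 mL/min = 3.450e-10 m³/s.
Darcy's law rearranged: K = Q·L / (A·Δh) = 3.450e-10 × 0.149 / (0.001948 × 0.373) = 7.075e-08 m/s = 0.006113 m/day.

0.00611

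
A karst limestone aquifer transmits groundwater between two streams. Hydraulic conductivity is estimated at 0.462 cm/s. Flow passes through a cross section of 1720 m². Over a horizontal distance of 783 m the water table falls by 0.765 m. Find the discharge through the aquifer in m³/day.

Convert K: 0.462 cm/s × 864 = 399.2 m/day.
Hydraulic gradient i = Δh / L = 0.765 / 783 = 0.0009770.
Darcy's law: Q = K · A · i = 399.2 × 1720 × 0.0009770 = 670.8 m³/day.

671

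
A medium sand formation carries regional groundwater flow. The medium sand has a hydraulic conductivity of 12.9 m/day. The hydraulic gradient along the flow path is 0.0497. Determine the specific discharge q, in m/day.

0.641

Hydraulic gradient i = 0.0497.
Specific discharge q = K · i = 12.90 × 0.04970 = 0.6411 m/day.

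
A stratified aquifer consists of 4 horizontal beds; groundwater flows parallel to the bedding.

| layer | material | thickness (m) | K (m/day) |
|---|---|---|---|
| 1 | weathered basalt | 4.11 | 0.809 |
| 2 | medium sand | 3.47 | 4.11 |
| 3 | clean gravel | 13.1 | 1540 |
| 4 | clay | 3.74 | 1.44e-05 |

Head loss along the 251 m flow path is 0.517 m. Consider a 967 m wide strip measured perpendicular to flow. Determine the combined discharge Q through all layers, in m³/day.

40200

Flow is parallel to layering, so each bed carries its own Darcy discharge and the transmissivities add.
Σ(K_i·b_i) = 0.809×4.11 + 4.11×3.47 + 1540×13.1 + 1.44e-05×3.74 = 20192 m²/day.
Hydraulic gradient i = Δh / L = 0.517 / 251 = 0.002060.
Q = Σ(K_i·b_i) · W · i = 20192 × 967 × 0.002060 = 40217 m³/day.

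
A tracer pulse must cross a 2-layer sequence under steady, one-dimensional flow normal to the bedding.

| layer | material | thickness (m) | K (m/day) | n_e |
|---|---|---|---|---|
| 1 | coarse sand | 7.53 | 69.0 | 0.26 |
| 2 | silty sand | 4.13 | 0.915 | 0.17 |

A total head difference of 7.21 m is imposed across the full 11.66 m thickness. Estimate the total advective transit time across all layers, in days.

With flow normal to the layers, continuity requires the same specific discharge q through every layer.
Σ(b_i/K_i) = 7.53/69.0 + 4.13/0.915 = 4.623 d.
q = Δh / Σ(b_i/K_i) = 7.21 / 4.623 = 1.560 m/day.
In each layer the seepage velocity is v_i = q/n_i, so the layer transit time is t_i = b_i·n_i / q:
  layer 1 (coarse sand): t_1 = 7.53 × 0.26 / 1.560 = 1.255 d
  layer 2 (silty sand): t_2 = 4.13 × 0.17 / 1.560 = 0.4502 d
Total t = Σ t_i = 1.705 days.

1.71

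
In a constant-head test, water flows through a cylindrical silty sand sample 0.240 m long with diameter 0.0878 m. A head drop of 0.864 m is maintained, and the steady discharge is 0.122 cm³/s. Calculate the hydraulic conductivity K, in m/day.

0.484

Cross-sectional area A = π·(d/2)² = π × (0.0878/2)² = 0.006055 m².
Convert discharge: 0.122 cm³/s = 1.220e-07 m³/s.
Darcy's law rearranged: K = Q·L / (A·Δh) = 1.220e-07 × 0.240 / (0.006055 × 0.864) = 5.597e-06 m/s = 0.4836 m/day.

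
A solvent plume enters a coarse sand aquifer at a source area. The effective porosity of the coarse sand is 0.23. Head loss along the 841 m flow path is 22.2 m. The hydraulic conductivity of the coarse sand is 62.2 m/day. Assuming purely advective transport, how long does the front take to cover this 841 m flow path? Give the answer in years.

0.323

Hydraulic gradient i = Δh / L = 22.2 / 841 = 0.02640.
Darcy flux q = K · i = 62.20 × 0.02640 = 1.642 m/day.
Seepage velocity v = q / n_e = 1.642 / 0.23 = 7.139 m/day.
Travel time t = L / v = 841 / 7.139 = 117.8 days = 0.3225 years.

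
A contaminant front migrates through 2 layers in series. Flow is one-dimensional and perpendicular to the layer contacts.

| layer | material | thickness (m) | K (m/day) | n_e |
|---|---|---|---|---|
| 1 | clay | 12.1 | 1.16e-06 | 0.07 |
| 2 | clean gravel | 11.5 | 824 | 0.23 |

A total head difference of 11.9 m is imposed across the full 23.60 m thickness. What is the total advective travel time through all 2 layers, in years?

8380

With flow normal to the layers, continuity requires the same specific discharge q through every layer.
Σ(b_i/K_i) = 12.1/1.16e-06 + 11.5/824 = 1.043e+07 d.
q = Δh / Σ(b_i/K_i) = 11.9 / 1.043e+07 = 1.141e-06 m/day.
In each layer the seepage velocity is v_i = q/n_i, so the layer transit time is t_i = b_i·n_i / q:
  layer 1 (clay): t_1 = 12.1 × 0.07 / 1.141e-06 = 7.424e+05 d
  layer 2 (clean gravel): t_2 = 11.5 × 0.23 / 1.141e-06 = 2.318e+06 d
Total t = Σ t_i = 3.061e+06 days = 8380 years.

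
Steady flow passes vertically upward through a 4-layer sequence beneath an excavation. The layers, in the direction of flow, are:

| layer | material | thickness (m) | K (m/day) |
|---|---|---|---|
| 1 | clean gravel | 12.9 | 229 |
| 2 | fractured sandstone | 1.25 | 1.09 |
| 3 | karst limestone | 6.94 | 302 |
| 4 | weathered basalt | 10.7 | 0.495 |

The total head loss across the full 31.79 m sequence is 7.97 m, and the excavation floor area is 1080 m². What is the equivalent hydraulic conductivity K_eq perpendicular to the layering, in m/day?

Flow is perpendicular to layering, so the layers act in series and the equivalent K is the thickness-weighted harmonic mean.
Total thickness L = 12.9 + 1.25 + 6.94 + 10.7 = 31.79 m.
Σ(b_i/K_i) = 12.9/229 + 1.25/1.09 + 6.94/302 + 10.7/0.495 = 22.84 d.
K_eq = L / Σ(b_i/K_i) = 31.79 / 22.84 = 1.392 m/day.

1.39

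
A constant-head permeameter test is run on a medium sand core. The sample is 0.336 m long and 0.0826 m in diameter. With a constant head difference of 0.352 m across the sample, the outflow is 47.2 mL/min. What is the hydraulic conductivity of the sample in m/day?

12.1

Cross-sectional area A = π·(d/2)² = π × (0.0826/2)² = 0.005359 m².
Convert discharge: 47.2 mL/min = 7.867e-07 m³/s.
Darcy's law rearranged: K = Q·L / (A·Δh) = 7.867e-07 × 0.336 / (0.005359 × 0.352) = 0.0001401 m/s = 12.11 m/day.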